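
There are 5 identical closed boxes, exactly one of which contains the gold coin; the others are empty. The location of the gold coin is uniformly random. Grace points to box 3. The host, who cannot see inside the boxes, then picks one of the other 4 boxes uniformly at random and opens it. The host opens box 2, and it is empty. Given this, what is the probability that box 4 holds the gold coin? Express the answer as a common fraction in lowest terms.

Because the host chose which box to open without knowing where the gold coin is, the choice is independent of the prize location. Learning that box 2 does not hold the gold coin simply rules out that one location and leaves the remaining 4 boxes still equally likely by symmetry.
So P(the gold coin in box 4) = 1/4.

1/4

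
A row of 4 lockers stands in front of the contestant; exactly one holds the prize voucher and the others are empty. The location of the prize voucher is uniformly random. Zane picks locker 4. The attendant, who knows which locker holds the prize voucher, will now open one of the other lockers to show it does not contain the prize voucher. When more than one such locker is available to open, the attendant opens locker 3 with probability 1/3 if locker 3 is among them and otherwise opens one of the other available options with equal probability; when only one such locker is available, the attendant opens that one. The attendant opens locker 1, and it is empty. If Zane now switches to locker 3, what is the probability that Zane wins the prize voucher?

Apply Bayes' rule, conditioning on where the prize voucher actually is.
If it is in locker 1 (prior 1/4): the attendant opened locker 1, so this case is ruled out; weight (1/4)·0 = 0.
If it is in locker 2 (prior 1/4): locker 3 is available but not opened, probability 2/3; weight (1/4)·(2/3) = 1/6.
If it is in locker 3 (prior 1/4): locker 3 holds the prize so is unavailable; the attendant chooses uniformly among the 2 others, probability 1/2; weight (1/4)·(1/2) = 1/8.
If it is in locker 4 (prior 1/4): locker 3 is available but not opened; locker 1 gets probability (1 − 1/3)/2 = 1/3; weight (1/4)·(1/3) = 1/12.
The weights sum to 3/8.
So P(the prize voucher in locker 3 | the attendant opened locker 1) = (1/8) / (3/8) = 1/3.

1/3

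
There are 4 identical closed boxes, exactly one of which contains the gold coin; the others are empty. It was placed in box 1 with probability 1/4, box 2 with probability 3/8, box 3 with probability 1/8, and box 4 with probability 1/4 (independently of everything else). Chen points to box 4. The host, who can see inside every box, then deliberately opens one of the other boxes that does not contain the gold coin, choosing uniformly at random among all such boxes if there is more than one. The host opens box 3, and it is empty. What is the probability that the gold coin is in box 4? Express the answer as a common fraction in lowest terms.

Condition on the true location of the gold coin.
If it is in box 1 (prior 1/4): the host has 2 equally likely choices, so probability 1/2; weight (1/4)·(1/2) = 1/8.
If it is in box 2 (prior 3/8): the host has 2 equally likely choices, so probability 1/2; weight (3/8)·(1/2) = 3/16.
If it is in box 3 (prior 1/8): the host opened box 3, so this case is ruled out; weight (1/8)·0 = 0.
If it is in box 4 (prior 1/4): the host has 3 equally likely choices, so probability 1/3; weight (1/4)·(1/3) = 1/12.
The weights sum to 19/48.
So P(the gold coin in box 4 | the host opened box 3) = (1/12) / (19/48) = 4/19.

4/19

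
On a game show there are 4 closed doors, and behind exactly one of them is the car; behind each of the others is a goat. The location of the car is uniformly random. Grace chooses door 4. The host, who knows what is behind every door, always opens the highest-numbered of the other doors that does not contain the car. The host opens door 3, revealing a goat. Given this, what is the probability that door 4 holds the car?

Consider each possible location of the car in turn.
If it is behind any of doors 1, 2, and 4 (prior 1/4 each): door 3 is the highest-numbered option available, probability 1; weight (1/4)·1 = 1/4 each.
If it is behind door 3 (prior 1/4): the host opened door 3, so this case is ruled out; weight (1/4)·0 = 0.
The weights sum to 3/4.
So P(the car behind door 4 | the host opened door 3) = (1/4) / (3/4) = 1/3.

1/3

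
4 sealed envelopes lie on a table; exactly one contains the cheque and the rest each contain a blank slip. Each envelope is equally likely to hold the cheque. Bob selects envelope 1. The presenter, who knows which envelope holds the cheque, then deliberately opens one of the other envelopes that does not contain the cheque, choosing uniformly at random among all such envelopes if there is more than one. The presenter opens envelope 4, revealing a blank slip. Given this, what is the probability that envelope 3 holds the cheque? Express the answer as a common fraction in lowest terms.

Apply Bayes' rule, conditioning on where the cheque actually is.
If it is in envelope 1 (prior 1/4): the presenter has 3 equally likely choices, so probability 1/3; weight (1/4)·(1/3) = 1/12.
If it is in either of envelopes 2 and 3 (prior 1/4 each): the presenter has 2 equally likely choices, so probability 1/2; weight (1/4)·(1/2) = 1/8 each.
If it is in envelope 4 (prior 1/4): the presenter opened envelope 4, so this case is ruled out; weight (1/4)·0 = 0.
The weights sum to 1/3.
So P(the cheque in envelope 3 | the presenter opened envelope 4) = (1/8) / (1/3) = 3/8.

3/8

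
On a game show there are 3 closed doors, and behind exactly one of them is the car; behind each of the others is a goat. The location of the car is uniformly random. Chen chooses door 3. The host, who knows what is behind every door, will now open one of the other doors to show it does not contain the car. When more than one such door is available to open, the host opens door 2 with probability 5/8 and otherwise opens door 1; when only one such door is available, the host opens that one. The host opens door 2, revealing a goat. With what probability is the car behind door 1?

Condition on the true location of the car.
If it is behind door 1 (prior 1/3): only door 2 is available, probability 1; weight (1/3)·1 = 1/3.
If it is behind door 2 (prior 1/3): the host opened door 2, so this case is ruled out; weight (1/3)·0 = 0.
If it is behind door 3 (prior 1/3): door 2 is available, opened with probability 5/8; weight (1/3)·(5/8) = 5/24.
The weights sum to 13/24.
So P(the car behind door 1 | the host opened door 2) = (1/3) / (13/24) = 8/13.

8/13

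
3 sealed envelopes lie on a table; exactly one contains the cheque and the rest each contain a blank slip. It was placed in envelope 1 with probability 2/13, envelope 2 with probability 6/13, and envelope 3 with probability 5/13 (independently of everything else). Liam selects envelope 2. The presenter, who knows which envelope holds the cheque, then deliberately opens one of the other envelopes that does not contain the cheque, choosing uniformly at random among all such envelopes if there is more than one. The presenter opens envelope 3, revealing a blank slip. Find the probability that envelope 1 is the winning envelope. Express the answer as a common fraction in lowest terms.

Apply Bayes' rule, conditioning on where the cheque actually is.
If it is in envelope 1 (prior 2/13): the presenter has no choice, probability 1; weight (2/13)·1 = 2/13.
If it is in envelope 2 (prior 6/13): the presenter has 2 equally likely choices, so probability 1/2; weight (6/13)·(1/2) = 3/13.
If it is in envelope 3 (prior 5/13): the presenter opened envelope 3, so this case is ruled out; weight (5/13)·0 = 0.
The weights sum to 5/13.
So P(the cheque in envelope 1 | the presenter opened envelope 3) = (2/13) / (5/13) = 2/5.

2/5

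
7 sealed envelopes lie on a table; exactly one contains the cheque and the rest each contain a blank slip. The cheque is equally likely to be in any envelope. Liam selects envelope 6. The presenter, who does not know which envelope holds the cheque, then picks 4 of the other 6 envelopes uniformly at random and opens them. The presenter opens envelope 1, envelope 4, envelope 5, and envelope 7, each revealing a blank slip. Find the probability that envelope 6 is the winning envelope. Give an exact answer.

Because the presenter chose which envelopes to open without knowing where the cheque is, the choice is independent of the prize location. Learning that none of the 4 opened envelopes holds the cheque simply rules out those 4 locations and leaves the remaining 3 envelopes still equally likely by symmetry.
So P(the cheque in envelope 6) = 1/3.

1/3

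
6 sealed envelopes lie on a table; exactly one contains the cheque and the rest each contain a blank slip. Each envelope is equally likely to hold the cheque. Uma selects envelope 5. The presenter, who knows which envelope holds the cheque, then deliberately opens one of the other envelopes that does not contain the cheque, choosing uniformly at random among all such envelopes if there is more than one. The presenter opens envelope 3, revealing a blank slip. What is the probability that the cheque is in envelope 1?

Apply Bayes' rule, conditioning on where the cheque actually is.
If it is in any of envelopes 1, 2, 4, and 6 (prior 1/6 each): the presenter has 4 equally likely choices, so probability 1/4; weight (1/6)·(1/4) = 1/24 each.
If it is in envelope 3 (prior 1/6): the presenter opened envelope 3, so this case is ruled out; weight (1/6)·0 = 0.
If it is in envelope 5 (prior 1/6): the presenter has 5 equally likely choices, so probability 1/5; weight (1/6)·(1/5) = 1/30.
The weights sum to 1/5.
So P(the cheque in envelope 1 | the presenter opened envelope 3) = (1/24) / (1/5) = 5/24.

5/24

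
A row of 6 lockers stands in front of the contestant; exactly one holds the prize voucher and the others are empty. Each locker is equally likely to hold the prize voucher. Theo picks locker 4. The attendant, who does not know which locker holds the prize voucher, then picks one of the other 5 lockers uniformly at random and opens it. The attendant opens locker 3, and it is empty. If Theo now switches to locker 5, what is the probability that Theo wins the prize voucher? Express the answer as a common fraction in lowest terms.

1/5

Because the attendant chose which locker to open without knowing where the prize voucher is, the choice is independent of the prize location. Learning that locker 3 does not hold the prize voucher simply rules out that one location and leaves the remaining 5 lockers still equally likely by symmetry.
So P(the prize voucher in locker 5) = 1/5.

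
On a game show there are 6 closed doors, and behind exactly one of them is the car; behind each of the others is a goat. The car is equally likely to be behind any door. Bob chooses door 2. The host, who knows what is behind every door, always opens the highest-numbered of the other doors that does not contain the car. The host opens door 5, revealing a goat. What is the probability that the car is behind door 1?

Apply Bayes' rule, conditioning on where the car actually is.
If it is behind any of doors 1, 2, 3, and 4 (prior 1/6 each): the host would have opened door 6 instead, probability 0; weight (1/6)·0 = 0 each.
If it is behind door 5 (prior 1/6): the host opened door 5, so this case is ruled out; weight (1/6)·0 = 0.
If it is behind door 6 (prior 1/6): door 5 is the highest-numbered option available, probability 1; weight (1/6)·1 = 1/6.
The weights sum to 1/6.
So P(the car behind door 1 | the host opened door 5) = 0 / (1/6) = 0.

0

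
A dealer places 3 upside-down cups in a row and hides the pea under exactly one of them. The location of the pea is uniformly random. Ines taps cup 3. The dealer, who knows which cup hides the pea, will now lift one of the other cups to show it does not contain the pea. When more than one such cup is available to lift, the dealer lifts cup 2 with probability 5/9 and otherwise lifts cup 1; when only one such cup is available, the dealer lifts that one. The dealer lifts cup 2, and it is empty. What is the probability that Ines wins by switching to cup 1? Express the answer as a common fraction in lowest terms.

Condition on the true location of the pea.
If it is under cup 1 (prior 1/3): only cup 2 is available, probability 1; weight (1/3)·1 = 1/3.
If it is under cup 2 (prior 1/3): the dealer opened cup 2, so this case is ruled out; weight (1/3)·0 = 0.
If it is under cup 3 (prior 1/3): cup 2 is available, opened with probability 5/9; weight (1/3)·(5/9) = 5/27.
The weights sum to 14/27.
So P(the pea under cup 1 | the dealer opened cup 2) = (1/3) / (14/27) = 9/14.

9/14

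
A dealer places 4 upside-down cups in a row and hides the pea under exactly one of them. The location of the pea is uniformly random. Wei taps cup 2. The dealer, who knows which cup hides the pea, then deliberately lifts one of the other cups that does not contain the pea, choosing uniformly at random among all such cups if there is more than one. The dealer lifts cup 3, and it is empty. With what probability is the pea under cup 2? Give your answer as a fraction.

1/4

Apply Bayes' rule, conditioning on where the pea actually is.
If it is under either of cups 1 and 4 (prior 1/4 each): the dealer has 2 equally likely choices, so probability 1/2; weight (1/4)·(1/2) = 1/8 each.
If it is under cup 2 (prior 1/4): the dealer has 3 equally likely choices, so probability 1/3; weight (1/4)·(1/3) = 1/12.
If it is under cup 3 (prior 1/4): the dealer opened cup 3, so this case is ruled out; weight (1/4)·0 = 0.
The weights sum to 1/3.
So P(the pea under cup 2 | the dealer opened cup 3) = (1/12) / (1/3) = 1/4.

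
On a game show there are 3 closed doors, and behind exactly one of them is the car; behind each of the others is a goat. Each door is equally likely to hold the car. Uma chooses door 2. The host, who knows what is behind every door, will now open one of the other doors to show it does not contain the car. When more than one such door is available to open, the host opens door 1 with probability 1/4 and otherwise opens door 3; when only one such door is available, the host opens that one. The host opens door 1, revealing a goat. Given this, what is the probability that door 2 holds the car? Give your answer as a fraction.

1/5

Apply Bayes' rule, conditioning on where the car actually is.
If it is behind door 1 (prior 1/3): the host opened door 1, so this case is ruled out; weight (1/3)·0 = 0.
If it is behind door 2 (prior 1/3): door 1 is available, opened with probability 1/4; weight (1/3)·(1/4) = 1/12.
If it is behind door 3 (prior 1/3): only door 1 is available, probability 1; weight (1/3)·1 = 1/3.
The weights sum to 5/12.
So P(the car behind door 2 | the host opened door 1) = (1/12) / (5/12) = 1/5.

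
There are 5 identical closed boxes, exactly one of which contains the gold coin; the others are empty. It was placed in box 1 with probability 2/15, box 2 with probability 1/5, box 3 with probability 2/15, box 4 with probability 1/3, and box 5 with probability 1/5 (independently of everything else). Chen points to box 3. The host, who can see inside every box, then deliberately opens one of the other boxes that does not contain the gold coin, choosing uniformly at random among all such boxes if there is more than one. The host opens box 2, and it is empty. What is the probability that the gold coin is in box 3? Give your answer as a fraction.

Apply Bayes' rule, conditioning on where the gold coin actually is.
If it is in box 1 (prior 2/15): the host has 3 equally likely choices, so probability 1/3; weight (2/15)·(1/3) = 2/45.
If it is in box 2 (prior 1/5): the host opened box 2, so this case is ruled out; weight (1/5)·0 = 0.
If it is in box 3 (prior 2/15): the host has 4 equally likely choices, so probability 1/4; weight (2/15)·(1/4) = 1/30.
If it is in box 4 (prior 1/3): the host has 3 equally likely choices, so probability 1/3; weight (1/3)·(1/3) = 1/9.
If it is in box 5 (prior 1/5): the host has 3 equally likely choices, so probability 1/3; weight (1/5)·(1/3) = 1/15.
The weights sum to 23/90.
So P(the gold coin in box 3 | the host opened box 2) = (1/30) / (23/90) = 3/23.

3/23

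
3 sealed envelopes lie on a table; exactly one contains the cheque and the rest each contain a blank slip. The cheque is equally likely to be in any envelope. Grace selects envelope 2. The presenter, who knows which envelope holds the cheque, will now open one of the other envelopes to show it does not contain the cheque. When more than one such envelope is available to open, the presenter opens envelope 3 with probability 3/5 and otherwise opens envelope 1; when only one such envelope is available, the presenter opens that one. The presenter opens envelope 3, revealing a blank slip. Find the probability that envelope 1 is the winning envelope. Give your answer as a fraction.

5/8

Apply Bayes' rule, conditioning on where the cheque actually is.
If it is in envelope 1 (prior 1/3): only envelope 3 is available, probability 1; weight (1/3)·1 = 1/3.
If it is in envelope 2 (prior 1/3): envelope 3 is available, opened with probability 3/5; weight (1/3)·(3/5) = 1/5.
If it is in envelope 3 (prior 1/3): the presenter opened envelope 3, so this case is ruled out; weight (1/3)·0 = 0.
The weights sum to 8/15.
So P(the cheque in envelope 1 | the presenter opened envelope 3) = (1/3) / (8/15) = 5/8.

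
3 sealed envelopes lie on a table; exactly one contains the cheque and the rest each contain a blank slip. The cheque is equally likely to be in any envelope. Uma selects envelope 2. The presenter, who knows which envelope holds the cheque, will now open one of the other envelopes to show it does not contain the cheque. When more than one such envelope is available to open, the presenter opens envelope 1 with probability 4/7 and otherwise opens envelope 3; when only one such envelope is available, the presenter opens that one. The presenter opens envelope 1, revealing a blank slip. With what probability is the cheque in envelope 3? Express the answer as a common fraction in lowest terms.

Consider each possible location of the cheque in turn.
If it is in envelope 1 (prior 1/3): the presenter opened envelope 1, so this case is ruled out; weight (1/3)·0 = 0.
If it is in envelope 2 (prior 1/3): envelope 1 is available, opened with probability 4/7; weight (1/3)·(4/7) = 4/21.
If it is in envelope 3 (prior 1/3): only envelope 1 is available, probability 1; weight (1/3)·1 = 1/3.
The weights sum to 11/21.
So P(the cheque in envelope 3 | the presenter opened envelope 1) = (1/3) / (11/21) = 7/11.

7/11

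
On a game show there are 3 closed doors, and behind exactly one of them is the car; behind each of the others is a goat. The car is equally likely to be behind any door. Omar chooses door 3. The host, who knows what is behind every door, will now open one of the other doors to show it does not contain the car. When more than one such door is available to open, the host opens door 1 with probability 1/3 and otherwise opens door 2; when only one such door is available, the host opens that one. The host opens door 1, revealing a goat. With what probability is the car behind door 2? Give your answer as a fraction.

3/4

Condition on the true location of the car.
If it is behind door 1 (prior 1/3): the host opened door 1, so this case is ruled out; weight (1/3)·0 = 0.
If it is behind door 2 (prior 1/3): only door 1 is available, probability 1; weight (1/3)·1 = 1/3.
If it is behind door 3 (prior 1/3): door 1 is available, opened with probability 1/3; weight (1/3)·(1/3) = 1/9.
The weights sum to 4/9.
So P(the car behind door 2 | the host opened door 1) = (1/3) / (4/9) = 3/4.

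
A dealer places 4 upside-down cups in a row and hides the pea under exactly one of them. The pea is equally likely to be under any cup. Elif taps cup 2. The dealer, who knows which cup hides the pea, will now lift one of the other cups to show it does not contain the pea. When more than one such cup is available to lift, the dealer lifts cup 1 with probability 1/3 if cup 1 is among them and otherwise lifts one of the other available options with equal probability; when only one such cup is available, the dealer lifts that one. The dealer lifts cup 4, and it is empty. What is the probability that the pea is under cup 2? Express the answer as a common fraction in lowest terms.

Consider each possible location of the pea in turn.
If it is under cup 1 (prior 1/4): cup 1 holds the prize so is unavailable; the dealer chooses uniformly among the 2 others, probability 1/2; weight (1/4)·(1/2) = 1/8.
If it is under cup 2 (prior 1/4): cup 1 is available but not opened; cup 4 gets probability (1 − 1/3)/2 = 1/3; weight (1/4)·(1/3) = 1/12.
If it is under cup 3 (prior 1/4): cup 1 is available but not opened, probability 2/3; weight (1/4)·(2/3) = 1/6.
If it is under cup 4 (prior 1/4): the dealer opened cup 4, so this case is ruled out; weight (1/4)·0 = 0.
The weights sum to 3/8.
So P(the pea under cup 2 | the dealer opened cup 4) = (1/12) / (3/8) = 2/9.

2/9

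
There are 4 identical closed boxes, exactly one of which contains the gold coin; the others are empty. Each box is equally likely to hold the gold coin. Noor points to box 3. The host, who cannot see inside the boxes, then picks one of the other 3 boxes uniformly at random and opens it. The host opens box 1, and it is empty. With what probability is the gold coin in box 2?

Condition on the true location of the gold coin.
If it is in box 1 (prior 1/4): the host opened box 1, so this case is ruled out; weight (1/4)·0 = 0.
If it is in any of boxes 2, 3, and 4 (prior 1/4 each): the host picks box 1 with probability 1/3 regardless, and it is not the prize; weight (1/4)·(1/3) = 1/12 each.
The weights sum to 1/4.
So P(the gold coin in box 2 | the host opened box 1) = (1/12) / (1/4) = 1/3.

1/3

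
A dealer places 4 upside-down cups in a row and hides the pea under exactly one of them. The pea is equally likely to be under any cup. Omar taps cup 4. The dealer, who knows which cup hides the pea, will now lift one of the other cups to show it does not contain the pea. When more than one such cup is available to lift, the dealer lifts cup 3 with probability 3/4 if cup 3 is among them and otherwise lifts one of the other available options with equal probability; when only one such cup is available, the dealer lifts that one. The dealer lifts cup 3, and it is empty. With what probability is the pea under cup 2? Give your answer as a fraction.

1/3

Apply Bayes' rule, conditioning on where the pea actually is.
If it is under any of cups 1, 2, and 4 (prior 1/4 each): cup 3 is available, opened with probability 3/4; weight (1/4)·(3/4) = 3/16 each.
If it is under cup 3 (prior 1/4): the dealer opened cup 3, so this case is ruled out; weight (1/4)·0 = 0.
The weights sum to 9/16.
So P(the pea under cup 2 | the dealer opened cup 3) = (3/16) / (9/16) = 1/3.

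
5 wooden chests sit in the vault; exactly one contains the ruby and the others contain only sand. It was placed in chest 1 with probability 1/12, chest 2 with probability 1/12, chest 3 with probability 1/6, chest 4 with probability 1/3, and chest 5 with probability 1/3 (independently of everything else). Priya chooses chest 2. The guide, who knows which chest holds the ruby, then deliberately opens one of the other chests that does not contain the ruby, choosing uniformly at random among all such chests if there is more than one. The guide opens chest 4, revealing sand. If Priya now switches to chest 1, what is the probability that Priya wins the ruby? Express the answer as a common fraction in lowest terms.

4/31

Consider each possible location of the ruby in turn.
If it is in chest 1 (prior 1/12): the guide has 3 equally likely choices, so probability 1/3; weight (1/12)·(1/3) = 1/36.
If it is in chest 2 (prior 1/12): the guide has 4 equally likely choices, so probability 1/4; weight (1/12)·(1/4) = 1/48.
If it is in chest 3 (prior 1/6): the guide has 3 equally likely choices, so probability 1/3; weight (1/6)·(1/3) = 1/18.
If it is in chest 4 (prior 1/3): the guide opened chest 4, so this case is ruled out; weight (1/3)·0 = 0.
If it is in chest 5 (prior 1/3): the guide has 3 equally likely choices, so probability 1/3; weight (1/3)·(1/3) = 1/9.
The weights sum to 31/144.
So P(the ruby in chest 1 | the guide opened chest 4) = (1/36) / (31/144) = 4/31.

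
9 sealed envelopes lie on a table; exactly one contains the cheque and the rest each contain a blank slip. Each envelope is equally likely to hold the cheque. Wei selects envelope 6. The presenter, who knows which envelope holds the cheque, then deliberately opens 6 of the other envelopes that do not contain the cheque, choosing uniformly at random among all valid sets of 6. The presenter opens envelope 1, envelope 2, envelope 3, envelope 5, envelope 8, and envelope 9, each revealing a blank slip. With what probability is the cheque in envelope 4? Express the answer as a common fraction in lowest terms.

Condition on the true location of the cheque.
If it is in any of envelopes 1, 2, 3, 5, 8, and 9 (prior 1/9 each): that envelope was opened and seen not to hold the prize — ruled out; weight (1/9)·0 = 0 each.
If it is in either of envelopes 4 and 7 (prior 1/9 each): the presenter has 7 equally likely choices, so probability 1/7; weight (1/9)·(1/7) = 1/63 each.
If it is in envelope 6 (prior 1/9): the presenter has 28 equally likely choices, so probability 1/28; weight (1/9)·(1/28) = 1/252.
The weights sum to 1/28.
So P(the cheque in envelope 4 | the presenter opened envelope 1, envelope 2, envelope 3, envelope 5, envelope 8, and envelope 9) = (1/63) / (1/28) = 4/9.

4/9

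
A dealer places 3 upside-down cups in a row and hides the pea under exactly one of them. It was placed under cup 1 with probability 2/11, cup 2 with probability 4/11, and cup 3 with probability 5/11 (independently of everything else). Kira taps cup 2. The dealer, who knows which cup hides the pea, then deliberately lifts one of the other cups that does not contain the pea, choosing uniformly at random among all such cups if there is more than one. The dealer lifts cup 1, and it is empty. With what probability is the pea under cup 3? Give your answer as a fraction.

Apply Bayes' rule, conditioning on where the pea actually is.
If it is under cup 1 (prior 2/11): the dealer opened cup 1, so this case is ruled out; weight (2/11)·0 = 0.
If it is under cup 2 (prior 4/11): the dealer has 2 equally likely choices, so probability 1/2; weight (4/11)·(1/2) = 2/11.
If it is under cup 3 (prior 5/11): the dealer has no choice, probability 1; weight (5/11)·1 = 5/11.
The weights sum to 7/11.
So P(the pea under cup 3 | the dealer opened cup 1) = (5/11) / (7/11) = 5/7.

5/7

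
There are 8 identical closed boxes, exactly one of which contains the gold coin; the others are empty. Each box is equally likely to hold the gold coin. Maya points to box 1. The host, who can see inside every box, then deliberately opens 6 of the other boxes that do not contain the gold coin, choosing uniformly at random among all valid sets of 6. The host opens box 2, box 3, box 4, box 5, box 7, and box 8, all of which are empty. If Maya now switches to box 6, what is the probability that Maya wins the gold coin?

7/8

Apply Bayes' rule, conditioning on where the gold coin actually is.
If it is in box 1 (prior 1/8): the host has 7 equally likely choices, so probability 1/7; weight (1/8)·(1/7) = 1/56.
If it is in any of boxes 2, 3, 4, 5, 7, and 8 (prior 1/8 each): that box was opened and seen not to hold the prize — ruled out; weight (1/8)·0 = 0 each.
If it is in box 6 (prior 1/8): the host has no choice, probability 1; weight (1/8)·1 = 1/8.
The weights sum to 1/7.
So P(the gold coin in box 6 | the host opened box 2, box 3, box 4, box 5, box 7, and box 8) = (1/8) / (1/7) = 7/8.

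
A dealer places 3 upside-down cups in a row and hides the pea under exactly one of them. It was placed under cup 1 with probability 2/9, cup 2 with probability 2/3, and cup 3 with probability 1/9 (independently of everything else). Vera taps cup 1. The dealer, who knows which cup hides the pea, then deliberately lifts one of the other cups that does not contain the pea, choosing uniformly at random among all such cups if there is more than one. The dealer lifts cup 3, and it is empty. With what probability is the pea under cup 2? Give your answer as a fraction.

Condition on the true location of the pea.
If it is under cup 1 (prior 2/9): the dealer has 2 equally likely choices, so probability 1/2; weight (2/9)·(1/2) = 1/9.
If it is under cup 2 (prior 2/3): the dealer has no choice, probability 1; weight (2/3)·1 = 2/3.
If it is under cup 3 (prior 1/9): the dealer opened cup 3, so this case is ruled out; weight (1/9)·0 = 0.
The weights sum to 7/9.
So P(the pea under cup 2 | the dealer opened cup 3) = (2/3) / (7/9) = 6/7.

6/7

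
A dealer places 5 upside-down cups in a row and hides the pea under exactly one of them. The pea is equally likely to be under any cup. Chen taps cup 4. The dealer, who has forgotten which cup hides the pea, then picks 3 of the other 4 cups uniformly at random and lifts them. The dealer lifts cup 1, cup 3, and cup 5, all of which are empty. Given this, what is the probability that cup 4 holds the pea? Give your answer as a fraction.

1/2

Condition on the true location of the pea.
If it is under any of cups 1, 3, and 5 (prior 1/5 each): that cup was opened and seen not to hold the prize — ruled out; weight (1/5)·0 = 0 each.
If it is under either of cups 2 and 4 (prior 1/5 each): the dealer picks exactly this set with probability 1/4 regardless, and none is the prize; weight (1/5)·(1/4) = 1/20 each.
The weights sum to 1/10.
So P(the pea under cup 4 | the dealer opened cup 1, cup 3, and cup 5) = (1/20) / (1/10) = 1/2.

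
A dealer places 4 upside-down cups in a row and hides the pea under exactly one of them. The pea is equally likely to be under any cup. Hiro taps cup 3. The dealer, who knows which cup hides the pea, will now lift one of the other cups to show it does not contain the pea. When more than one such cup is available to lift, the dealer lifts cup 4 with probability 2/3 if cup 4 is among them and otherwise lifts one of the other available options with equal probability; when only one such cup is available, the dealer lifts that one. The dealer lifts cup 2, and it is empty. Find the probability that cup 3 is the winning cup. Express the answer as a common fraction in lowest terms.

Consider each possible location of the pea in turn.
If it is under cup 1 (prior 1/4): cup 4 is available but not opened, probability 1/3; weight (1/4)·(1/3) = 1/12.
If it is under cup 2 (prior 1/4): the dealer opened cup 2, so this case is ruled out; weight (1/4)·0 = 0.
If it is under cup 3 (prior 1/4): cup 4 is available but not opened; cup 2 gets probability (1 − 2/3)/2 = 1/6; weight (1/4)·(1/6) = 1/24.
If it is under cup 4 (prior 1/4): cup 4 holds the prize so is unavailable; the dealer chooses uniformly among the 2 others, probability 1/2; weight (1/4)·(1/2) = 1/8.
The weights sum to 1/4.
So P(the pea under cup 3 | the dealer opened cup 2) = (1/24) / (1/4) = 1/6.

1/6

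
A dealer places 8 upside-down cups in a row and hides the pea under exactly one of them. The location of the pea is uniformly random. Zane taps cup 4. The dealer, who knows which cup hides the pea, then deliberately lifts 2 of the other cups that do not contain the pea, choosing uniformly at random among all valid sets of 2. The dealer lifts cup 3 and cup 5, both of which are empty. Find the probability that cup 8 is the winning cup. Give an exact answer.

Condition on the true location of the pea.
If it is under any of cups 1, 2, 6, 7, and 8 (prior 1/8 each): the dealer has 15 equally likely choices, so probability 1/15; weight (1/8)·(1/15) = 1/120 each.
If it is under either of cups 3 and 5 (prior 1/8 each): that cup was opened and seen not to hold the prize — ruled out; weight (1/8)·0 = 0 each.
If it is under cup 4 (prior 1/8): the dealer has 21 equally likely choices, so probability 1/21; weight (1/8)·(1/21) = 1/168.
The weights sum to 1/21.
So P(the pea under cup 8 | the dealer opened cup 3 and cup 5) = (1/120) / (1/21) = 7/40.

7/40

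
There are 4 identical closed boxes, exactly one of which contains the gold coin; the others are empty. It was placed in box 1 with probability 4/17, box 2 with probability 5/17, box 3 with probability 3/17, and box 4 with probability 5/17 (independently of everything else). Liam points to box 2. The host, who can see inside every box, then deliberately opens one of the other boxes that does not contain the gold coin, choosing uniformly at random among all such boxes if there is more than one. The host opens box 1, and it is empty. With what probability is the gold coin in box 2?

Condition on the true location of the gold coin.
If it is in box 1 (prior 4/17): the host opened box 1, so this case is ruled out; weight (4/17)·0 = 0.
If it is in box 2 (prior 5/17): the host has 3 equally likely choices, so probability 1/3; weight (5/17)·(1/3) = 5/51.
If it is in box 3 (prior 3/17): the host has 2 equally likely choices, so probability 1/2; weight (3/17)·(1/2) = 3/34.
If it is in box 4 (prior 5/17): the host has 2 equally likely choices, so probability 1/2; weight (5/17)·(1/2) = 5/34.
The weights sum to 1/3.
So P(the gold coin in box 2 | the host opened box 1) = (5/51) / (1/3) = 5/17.

5/17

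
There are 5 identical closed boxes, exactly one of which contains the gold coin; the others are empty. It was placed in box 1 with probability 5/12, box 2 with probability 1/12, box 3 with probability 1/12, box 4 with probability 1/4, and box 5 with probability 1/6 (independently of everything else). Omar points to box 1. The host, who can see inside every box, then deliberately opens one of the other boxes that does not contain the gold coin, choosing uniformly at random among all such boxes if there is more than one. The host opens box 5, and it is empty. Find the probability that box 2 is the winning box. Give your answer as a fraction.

4/35

Condition on the true location of the gold coin.
If it is in box 1 (prior 5/12): the host has 4 equally likely choices, so probability 1/4; weight (5/12)·(1/4) = 5/48.
If it is in either of boxes 2 and 3 (prior 1/12 each): the host has 3 equally likely choices, so probability 1/3; weight (1/12)·(1/3) = 1/36 each.
If it is in box 4 (prior 1/4): the host has 3 equally likely choices, so probability 1/3; weight (1/4)·(1/3) = 1/12.
If it is in box 5 (prior 1/6): the host opened box 5, so this case is ruled out; weight (1/6)·0 = 0.
The weights sum to 35/144.
So P(the gold coin in box 2 | the host opened box 5) = (1/36) / (35/144) = 4/35.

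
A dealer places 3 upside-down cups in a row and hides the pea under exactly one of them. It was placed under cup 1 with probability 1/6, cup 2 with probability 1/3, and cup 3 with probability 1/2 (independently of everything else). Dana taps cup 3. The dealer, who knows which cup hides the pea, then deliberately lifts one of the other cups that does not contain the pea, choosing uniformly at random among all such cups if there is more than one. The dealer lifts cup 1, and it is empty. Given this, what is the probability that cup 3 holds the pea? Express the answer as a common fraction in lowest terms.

3/7

Condition on the true location of the pea.
If it is under cup 1 (prior 1/6): the dealer opened cup 1, so this case is ruled out; weight (1/6)·0 = 0.
If it is under cup 2 (prior 1/3): the dealer has no choice, probability 1; weight (1/3)·1 = 1/3.
If it is under cup 3 (prior 1/2): the dealer has 2 equally likely choices, so probability 1/2; weight (1/2)·(1/2) = 1/4.
The weights sum to 7/12.
So P(the pea under cup 3 | the dealer opened cup 1) = (1/4) / (7/12) = 3/7.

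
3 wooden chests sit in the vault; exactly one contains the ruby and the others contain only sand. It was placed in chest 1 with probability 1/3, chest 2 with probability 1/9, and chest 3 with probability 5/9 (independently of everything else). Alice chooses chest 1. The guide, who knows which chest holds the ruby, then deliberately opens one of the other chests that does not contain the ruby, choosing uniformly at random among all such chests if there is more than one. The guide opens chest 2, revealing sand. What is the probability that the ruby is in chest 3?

Condition on the true location of the ruby.
If it is in chest 1 (prior 1/3): the guide has 2 equally likely choices, so probability 1/2; weight (1/3)·(1/2) = 1/6.
If it is in chest 2 (prior 1/9): the guide opened chest 2, so this case is ruled out; weight (1/9)·0 = 0.
If it is in chest 3 (prior 5/9): the guide has no choice, probability 1; weight (5/9)·1 = 5/9.
The weights sum to 13/18.
So P(the ruby in chest 3 | the guide opened chest 2) = (5/9) / (13/18) = 10/13.

10/13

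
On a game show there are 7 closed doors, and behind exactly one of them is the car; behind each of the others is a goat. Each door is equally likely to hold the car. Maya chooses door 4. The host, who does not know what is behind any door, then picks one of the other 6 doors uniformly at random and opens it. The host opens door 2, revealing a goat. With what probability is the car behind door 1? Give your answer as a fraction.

Apply Bayes' rule, conditioning on where the car actually is.
If it is behind any of doors 1, 3, 4, 5, 6, and 7 (prior 1/7 each): the host picks door 2 with probability 1/6 regardless, and it is not the prize; weight (1/7)·(1/6) = 1/42 each.
If it is behind door 2 (prior 1/7): the host opened door 2, so this case is ruled out; weight (1/7)·0 = 0.
The weights sum to 1/7.
So P(the car behind door 1 | the host opened door 2) = (1/42) / (1/7) = 1/6.

1/6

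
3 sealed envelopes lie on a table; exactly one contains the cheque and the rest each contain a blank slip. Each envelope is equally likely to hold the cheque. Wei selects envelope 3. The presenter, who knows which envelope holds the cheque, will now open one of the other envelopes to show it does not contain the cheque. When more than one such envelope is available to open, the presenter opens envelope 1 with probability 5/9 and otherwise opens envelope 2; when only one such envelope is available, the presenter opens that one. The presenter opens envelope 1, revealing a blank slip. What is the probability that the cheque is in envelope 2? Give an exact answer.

Consider each possible location of the cheque in turn.
If it is in envelope 1 (prior 1/3): the presenter opened envelope 1, so this case is ruled out; weight (1/3)·0 = 0.
If it is in envelope 2 (prior 1/3): only envelope 1 is available, probability 1; weight (1/3)·1 = 1/3.
If it is in envelope 3 (prior 1/3): envelope 1 is available, opened with probability 5/9; weight (1/3)·(5/9) = 5/27.
The weights sum to 14/27.
So P(the cheque in envelope 2 | the presenter opened envelope 1) = (1/3) / (14/27) = 9/14.

9/14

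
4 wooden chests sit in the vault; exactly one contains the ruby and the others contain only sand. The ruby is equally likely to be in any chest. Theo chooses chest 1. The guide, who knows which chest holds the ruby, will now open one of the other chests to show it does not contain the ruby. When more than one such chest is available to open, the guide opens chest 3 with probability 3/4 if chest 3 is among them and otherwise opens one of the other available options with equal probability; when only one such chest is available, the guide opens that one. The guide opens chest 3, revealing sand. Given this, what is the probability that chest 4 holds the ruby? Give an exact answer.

Condition on the true location of the ruby.
If it is in any of chests 1, 2, and 4 (prior 1/4 each): chest 3 is available, opened with probability 3/4; weight (1/4)·(3/4) = 3/16 each.
If it is in chest 3 (prior 1/4): the guide opened chest 3, so this case is ruled out; weight (1/4)·0 = 0.
The weights sum to 9/16.
So P(the ruby in chest 4 | the guide opened chest 3) = (3/16) / (9/16) = 1/3.

1/3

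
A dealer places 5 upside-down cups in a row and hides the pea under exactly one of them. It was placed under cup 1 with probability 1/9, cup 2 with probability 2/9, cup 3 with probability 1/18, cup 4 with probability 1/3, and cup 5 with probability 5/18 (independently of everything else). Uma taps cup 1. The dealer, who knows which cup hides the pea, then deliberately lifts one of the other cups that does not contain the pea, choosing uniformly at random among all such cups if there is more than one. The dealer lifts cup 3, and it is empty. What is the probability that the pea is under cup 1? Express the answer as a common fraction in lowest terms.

Apply Bayes' rule, conditioning on where the pea actually is.
If it is under cup 1 (prior 1/9): the dealer has 4 equally likely choices, so probability 1/4; weight (1/9)·(1/4) = 1/36.
If it is under cup 2 (prior 2/9): the dealer has 3 equally likely choices, so probability 1/3; weight (2/9)·(1/3) = 2/27.
If it is under cup 3 (prior 1/18): the dealer opened cup 3, so this case is ruled out; weight (1/18)·0 = 0.
If it is under cup 4 (prior 1/3): the dealer has 3 equally likely choices, so probability 1/3; weight (1/3)·(1/3) = 1/9.
If it is under cup 5 (prior 5/18): the dealer has 3 equally likely choices, so probability 1/3; weight (5/18)·(1/3) = 5/54.
The weights sum to 11/36.
So P(the pea under cup 1 | the dealer opened cup 3) = (1/36) / (11/36) = 1/11.

1/11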